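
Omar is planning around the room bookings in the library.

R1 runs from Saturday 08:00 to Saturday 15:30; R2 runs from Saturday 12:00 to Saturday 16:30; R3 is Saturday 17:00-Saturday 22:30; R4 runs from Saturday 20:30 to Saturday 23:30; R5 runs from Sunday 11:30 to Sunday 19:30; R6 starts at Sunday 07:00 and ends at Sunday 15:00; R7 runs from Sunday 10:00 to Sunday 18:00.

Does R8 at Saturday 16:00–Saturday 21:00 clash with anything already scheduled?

R1: ends Saturday 15:30 at or before R8 starts Saturday 16:00 → clear.
R2: starts Saturday 12:00 before R8 ends Saturday 21:00, and ends Saturday 16:30 after R8 starts Saturday 16:00 → overlap.
R3: starts Saturday 17:00 before R8 ends Saturday 21:00, and ends Saturday 22:30 after R8 starts Saturday 16:00 → overlap.
R4: starts Saturday 20:30 before R8 ends Saturday 21:00, and ends Saturday 23:30 after R8 starts Saturday 16:00 → overlap.
R6: starts Sunday 07:00 at or after R8 ends Saturday 21:00 → clear.
R7: starts Sunday 10:00 at or after R8 ends Saturday 21:00 → clear.
R5: starts Sunday 11:30 at or after R8 ends Saturday 21:00 → clear.
R8 overlaps R2, R3, R4.

Yes — it overlaps R2, R3, R4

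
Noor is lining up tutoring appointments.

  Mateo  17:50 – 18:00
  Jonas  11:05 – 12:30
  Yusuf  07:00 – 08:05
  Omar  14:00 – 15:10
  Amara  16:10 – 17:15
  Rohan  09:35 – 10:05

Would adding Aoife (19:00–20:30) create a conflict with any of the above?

Yusuf: ends 08:05 at or before Aoife starts 19:00 → clear.
Rohan: ends 10:05 at or before Aoife starts 19:00 → clear.
Jonas: ends 12:30 at or before Aoife starts 19:00 → clear.
Omar: ends 15:10 at or before Aoife starts 19:00 → clear.
Amara: ends 17:15 at or before Aoife starts 19:00 → clear.
Mateo: ends 18:00 at or before Aoife starts 19:00 → clear.

No — it doesn't clash with anything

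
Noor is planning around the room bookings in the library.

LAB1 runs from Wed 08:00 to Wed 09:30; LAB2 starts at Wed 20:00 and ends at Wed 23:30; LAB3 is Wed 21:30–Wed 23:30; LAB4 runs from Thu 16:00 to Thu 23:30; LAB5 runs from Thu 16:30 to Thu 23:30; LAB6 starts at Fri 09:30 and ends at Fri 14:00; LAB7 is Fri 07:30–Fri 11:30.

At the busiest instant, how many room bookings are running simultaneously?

2

Sort all start/end points and keep a running count:
Wed 08:00 start LAB1 → 1
Wed 09:30 end LAB1 → 0
Wed 20:00 start LAB2 → 1
Wed 21:30 start LAB3 → 2
Wed 23:30 end LAB2 → 1
Wed 23:30 end LAB3 → 0
Thu 16:00 start LAB4 → 1
Thu 16:30 start LAB5 → 2
Thu 23:30 end LAB4 → 1
Thu 23:30 end LAB5 → 0
Fri 07:30 start LAB7 → 1
Fri 09:30 start LAB6 → 2
Fri 11:30 end LAB7 → 1
Fri 14:00 end LAB6 → 0
Peak is 2, at Wed 21:30 (LAB2, LAB3).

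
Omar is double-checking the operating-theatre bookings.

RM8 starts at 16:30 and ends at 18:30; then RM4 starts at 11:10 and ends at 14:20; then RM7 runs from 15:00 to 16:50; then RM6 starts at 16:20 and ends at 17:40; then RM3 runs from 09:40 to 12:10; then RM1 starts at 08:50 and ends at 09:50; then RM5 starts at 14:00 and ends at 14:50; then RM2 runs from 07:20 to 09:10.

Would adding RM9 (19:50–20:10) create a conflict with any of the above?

RM2: ends 09:10 at or before RM9 starts 19:50 → clear.
RM1: ends 09:50 at or before RM9 starts 19:50 → clear.
RM3: ends 12:10 at or before RM9 starts 19:50 → clear.
RM4: ends 14:20 at or before RM9 starts 19:50 → clear.
RM5: ends 14:50 at or before RM9 starts 19:50 → clear.
RM7: ends 16:50 at or before RM9 starts 19:50 → clear.
RM6: ends 17:40 at or before RM9 starts 19:50 → clear.
RM8: ends 18:30 at or before RM9 starts 19:50 → clear.

No — it doesn't clash with anything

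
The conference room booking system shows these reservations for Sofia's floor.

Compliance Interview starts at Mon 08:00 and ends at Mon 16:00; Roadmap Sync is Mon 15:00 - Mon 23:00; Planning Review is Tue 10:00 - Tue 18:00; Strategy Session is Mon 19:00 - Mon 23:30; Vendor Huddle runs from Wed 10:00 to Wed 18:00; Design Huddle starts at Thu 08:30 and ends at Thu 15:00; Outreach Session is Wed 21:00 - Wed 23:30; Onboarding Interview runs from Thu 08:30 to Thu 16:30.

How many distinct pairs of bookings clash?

3

Sorted by start: Compliance Interview, Roadmap Sync, Strategy Session, Planning Review, Vendor Huddle, Outreach Session, Design Huddle, Onboarding Interview.
Roadmap Sync starts before Compliance Interview ends → Compliance Interview and Roadmap Sync overlap.
Strategy Session starts after Compliance Interview ends, so Compliance Interview has no further overlaps.
Strategy Session starts before Roadmap Sync ends → Roadmap Sync and Strategy Session overlap.
Planning Review starts after Roadmap Sync ends, so Roadmap Sync has no further overlaps.
Planning Review starts after Strategy Session ends, so Strategy Session has no further overlaps.
Vendor Huddle starts after Planning Review ends, so Planning Review has no further overlaps.
Outreach Session starts after Vendor Huddle ends, so Vendor Huddle has no further overlaps.
Design Huddle starts after Outreach Session ends, so Outreach Session has no further overlaps.
Onboarding Interview starts before Design Huddle ends → Design Huddle and Onboarding Interview overlap.
Overlapping pairs: Compliance Interview & Roadmap Sync, Design Huddle & Onboarding Interview, Roadmap Sync & Strategy Session — 3 in total.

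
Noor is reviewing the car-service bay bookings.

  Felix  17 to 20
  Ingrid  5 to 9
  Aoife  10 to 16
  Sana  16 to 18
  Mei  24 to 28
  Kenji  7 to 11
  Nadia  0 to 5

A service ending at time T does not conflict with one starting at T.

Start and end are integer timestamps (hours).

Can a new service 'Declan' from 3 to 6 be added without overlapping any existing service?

No — it overlaps Ingrid, Nadia

Nadia: starts 0 before Declan ends 6, and ends 5 after Declan starts 3 → overlap.
Ingrid: starts 5 before Declan ends 6, and ends 9 after Declan starts 3 → overlap.
Kenji: starts 7 at or after Declan ends 6 → clear.
Aoife: starts 10 at or after Declan ends 6 → clear.
Sana: starts 16 at or after Declan ends 6 → clear.
Felix: starts 17 at or after Declan ends 6 → clear.
Mei: starts 24 at or after Declan ends 6 → clear.
Declan overlaps Ingrid, Nadia.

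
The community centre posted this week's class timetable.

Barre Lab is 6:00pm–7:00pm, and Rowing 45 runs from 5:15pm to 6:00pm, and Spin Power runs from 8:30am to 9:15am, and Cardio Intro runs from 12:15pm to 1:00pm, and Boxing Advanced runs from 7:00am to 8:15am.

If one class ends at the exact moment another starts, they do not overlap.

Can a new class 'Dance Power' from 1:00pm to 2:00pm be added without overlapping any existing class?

Yes — the slot is free

Boxing Advanced: ends 8:15am at or before Dance Power starts 1:00pm → clear.
Spin Power: ends 9:15am at or before Dance Power starts 1:00pm → clear.
Cardio Intro: ends 1:00pm at or before Dance Power starts 1:00pm → clear.
Rowing 45: starts 5:15pm at or after Dance Power ends 2:00pm → clear.
Barre Lab: starts 6:00pm at or after Dance Power ends 2:00pm → clear.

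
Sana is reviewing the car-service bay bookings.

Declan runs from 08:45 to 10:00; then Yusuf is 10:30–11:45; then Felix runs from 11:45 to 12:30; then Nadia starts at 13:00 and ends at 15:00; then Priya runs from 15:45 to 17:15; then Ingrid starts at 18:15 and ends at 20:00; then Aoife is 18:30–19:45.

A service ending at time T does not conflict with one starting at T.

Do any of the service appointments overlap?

Yes

Sorted by start: Declan, Yusuf, Felix, Nadia, Priya, Ingrid, Aoife.
Yusuf starts after Declan ends, so nothing later overlaps Declan either.
Felix starts exactly when Yusuf ends (back-to-back, no overlap), so nothing later overlaps Yusuf either.
Nadia starts after Felix ends, so nothing later overlaps Felix either.
Priya starts after Nadia ends, so nothing later overlaps Nadia either.
Ingrid starts after Priya ends, so nothing later overlaps Priya either.
Aoife starts before Ingrid ends → Ingrid and Aoife overlap.
That's a conflict, so the schedule is not conflict-free.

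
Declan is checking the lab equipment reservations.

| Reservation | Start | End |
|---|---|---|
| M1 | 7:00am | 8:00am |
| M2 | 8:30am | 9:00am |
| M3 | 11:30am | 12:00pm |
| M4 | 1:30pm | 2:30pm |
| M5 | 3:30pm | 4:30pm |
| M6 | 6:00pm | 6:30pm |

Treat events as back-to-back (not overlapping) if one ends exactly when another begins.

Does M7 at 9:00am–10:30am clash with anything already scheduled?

No — it doesn't clash with anything

M1: ends 8:00am at or before M7 starts 9:00am → clear.
M2: ends 9:00am at or before M7 starts 9:00am → clear.
M3: starts 11:30am at or after M7 ends 10:30am → clear.
M4: starts 1:30pm at or after M7 ends 10:30am → clear.
M5: starts 3:30pm at or after M7 ends 10:30am → clear.
M6: starts 6:00pm at or after M7 ends 10:30am → clear.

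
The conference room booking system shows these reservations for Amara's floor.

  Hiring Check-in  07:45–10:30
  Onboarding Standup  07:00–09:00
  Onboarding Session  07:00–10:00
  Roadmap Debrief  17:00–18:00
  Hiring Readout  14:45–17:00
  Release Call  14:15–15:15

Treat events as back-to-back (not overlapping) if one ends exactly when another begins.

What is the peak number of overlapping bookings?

3

Walk through starts and ends in time order (an end at T is processed before a start at T):
07:00 start Onboarding Session → 1
07:00 start Onboarding Standup → 2
07:45 start Hiring Check-in → 3
09:00 end Onboarding Standup → 2
10:00 end Onboarding Session → 1
10:30 end Hiring Check-in → 0
14:15 start Release Call → 1
14:45 start Hiring Readout → 2
15:15 end Release Call → 1
17:00 end Hiring Readout → 0
17:00 start Roadmap Debrief → 1
18:00 end Roadmap Debrief → 0
Peak is 3, at 07:45 (Hiring Check-in, Onboarding Session, Onboarding Standup).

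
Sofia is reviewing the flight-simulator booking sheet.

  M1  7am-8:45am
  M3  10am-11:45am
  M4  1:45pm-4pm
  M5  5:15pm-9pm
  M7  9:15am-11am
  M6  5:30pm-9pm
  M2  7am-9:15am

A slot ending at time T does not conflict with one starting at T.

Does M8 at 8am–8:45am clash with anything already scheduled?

Yes — it overlaps M1, M2

M1: starts 7am before M8 ends 8:45am, and ends 8:45am after M8 starts 8am → overlap.
M2: starts 7am before M8 ends 8:45am, and ends 9:15am after M8 starts 8am → overlap.
M7: starts 9:15am at or after M8 ends 8:45am → clear.
M3: starts 10am at or after M8 ends 8:45am → clear.
M4: starts 1:45pm at or after M8 ends 8:45am → clear.
M5: starts 5:15pm at or after M8 ends 8:45am → clear.
M6: starts 5:30pm at or after M8 ends 8:45am → clear.
M8 overlaps M1, M2.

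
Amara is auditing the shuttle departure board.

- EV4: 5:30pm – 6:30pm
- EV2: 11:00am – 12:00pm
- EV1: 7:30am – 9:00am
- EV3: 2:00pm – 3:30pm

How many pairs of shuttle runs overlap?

Sorted by start: EV1, EV2, EV3, EV4.
EV2 starts after EV1 ends; EV1 is clear from here.
EV3 starts after EV2 ends; EV2 is clear from here.
EV4 starts after EV3 ends.
No pair overlaps.

0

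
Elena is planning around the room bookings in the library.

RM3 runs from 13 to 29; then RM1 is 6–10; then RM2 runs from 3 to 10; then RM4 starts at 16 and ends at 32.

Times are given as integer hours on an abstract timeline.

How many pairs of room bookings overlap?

2

Sorted by start: RM2, RM1, RM3, RM4.
RM1 starts before RM2 ends → RM2 and RM1 overlap.
RM3 starts after RM2 ends, so nothing later overlaps RM2 either.
RM3 starts after RM1 ends, so nothing later overlaps RM1 either.
RM4 starts before RM3 ends → RM3 and RM4 overlap.
Overlapping pairs: RM1 & RM2, RM3 & RM4 — 2 in total.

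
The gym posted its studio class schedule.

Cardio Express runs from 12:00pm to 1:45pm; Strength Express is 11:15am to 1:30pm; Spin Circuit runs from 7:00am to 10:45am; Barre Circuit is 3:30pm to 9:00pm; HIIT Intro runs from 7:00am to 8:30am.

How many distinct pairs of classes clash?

Two intervals overlap when each starts before the other ends.
Sorted by start: HIIT Intro, Spin Circuit, Strength Express, Cardio Express, Barre Circuit.
Spin Circuit starts before HIIT Intro ends → HIIT Intro and Spin Circuit overlap.
Strength Express starts after HIIT Intro ends — done with HIIT Intro.
Strength Express starts after Spin Circuit ends — done with Spin Circuit.
Cardio Express starts before Strength Express ends → Strength Express and Cardio Express overlap.
Barre Circuit starts after Strength Express ends.
Barre Circuit starts after Cardio Express ends.
Overlapping pairs: Cardio Express & Strength Express, HIIT Intro & Spin Circuit — 2 in total.

2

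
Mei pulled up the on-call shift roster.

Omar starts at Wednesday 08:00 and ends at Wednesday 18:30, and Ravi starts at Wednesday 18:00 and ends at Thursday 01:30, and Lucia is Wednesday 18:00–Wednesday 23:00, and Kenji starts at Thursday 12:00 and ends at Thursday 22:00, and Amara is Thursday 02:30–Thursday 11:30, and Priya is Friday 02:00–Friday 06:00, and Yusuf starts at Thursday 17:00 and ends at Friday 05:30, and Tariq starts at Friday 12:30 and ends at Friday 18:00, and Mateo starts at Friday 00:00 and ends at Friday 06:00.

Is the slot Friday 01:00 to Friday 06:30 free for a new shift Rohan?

No — it overlaps Mateo, Priya, Yusuf

Omar: ends Wednesday 18:30 at or before Rohan starts Friday 01:00 → clear.
Ravi: ends Thursday 01:30 at or before Rohan starts Friday 01:00 → clear.
Lucia: ends Wednesday 23:00 at or before Rohan starts Friday 01:00 → clear.
Amara: ends Thursday 11:30 at or before Rohan starts Friday 01:00 → clear.
Kenji: ends Thursday 22:00 at or before Rohan starts Friday 01:00 → clear.
Yusuf: starts Thursday 17:00 before Rohan ends Friday 06:30, and ends Friday 05:30 after Rohan starts Friday 01:00 → overlap.
Mateo: starts Friday 00:00 before Rohan ends Friday 06:30, and ends Friday 06:00 after Rohan starts Friday 01:00 → overlap.
Priya: starts Friday 02:00 before Rohan ends Friday 06:30, and ends Friday 06:00 after Rohan starts Friday 01:00 → overlap.
Tariq: starts Friday 12:30 at or after Rohan ends Friday 06:30 → clear.
Rohan overlaps Priya, Yusuf, Mateo.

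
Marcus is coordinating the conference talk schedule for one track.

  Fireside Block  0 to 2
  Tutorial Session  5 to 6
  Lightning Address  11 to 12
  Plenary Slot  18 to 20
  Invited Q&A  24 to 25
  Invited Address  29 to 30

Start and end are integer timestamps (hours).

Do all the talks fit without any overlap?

Yes

Sorted by start: Fireside Block, Tutorial Session, Lightning Address, Plenary Slot, Invited Q&A, Invited Address.
Tutorial Session starts after Fireside Block ends, so nothing later overlaps Fireside Block either.
Lightning Address starts after Tutorial Session ends, so nothing later overlaps Tutorial Session either.
Plenary Slot starts after Lightning Address ends, so nothing later overlaps Lightning Address either.
Invited Q&A starts after Plenary Slot ends, so nothing later overlaps Plenary Slot either.
Invited Address starts after Invited Q&A ends.
Every pair is clear; the schedule has no overlaps.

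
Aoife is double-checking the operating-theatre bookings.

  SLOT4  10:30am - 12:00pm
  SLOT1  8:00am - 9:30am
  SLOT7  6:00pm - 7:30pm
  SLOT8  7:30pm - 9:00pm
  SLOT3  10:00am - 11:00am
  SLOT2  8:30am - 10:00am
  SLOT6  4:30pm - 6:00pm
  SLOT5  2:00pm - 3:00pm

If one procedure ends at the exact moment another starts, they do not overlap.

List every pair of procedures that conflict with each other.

SLOT1 & SLOT2, SLOT3 & SLOT4

Check each pair: they overlap iff neither finishes before the other starts.
Sorted by start: SLOT1, SLOT2, SLOT3, SLOT4, SLOT5, SLOT6, SLOT7, SLOT8.
SLOT2 starts before SLOT1 ends → SLOT1 and SLOT2 overlap.
SLOT3 starts after SLOT1 ends, so SLOT1 has no further overlaps.
SLOT3 starts exactly when SLOT2 ends (back-to-back, no overlap), so SLOT2 has no further overlaps.
SLOT4 starts before SLOT3 ends → SLOT3 and SLOT4 overlap.
SLOT5 starts after SLOT3 ends, so SLOT3 has no further overlaps.
SLOT5 starts after SLOT4 ends, so SLOT4 has no further overlaps.
SLOT6 starts after SLOT5 ends, so SLOT5 has no further overlaps.
SLOT7 starts exactly when SLOT6 ends (back-to-back, no overlap), so SLOT6 has no further overlaps.
SLOT8 starts exactly when SLOT7 ends (back-to-back, no overlap).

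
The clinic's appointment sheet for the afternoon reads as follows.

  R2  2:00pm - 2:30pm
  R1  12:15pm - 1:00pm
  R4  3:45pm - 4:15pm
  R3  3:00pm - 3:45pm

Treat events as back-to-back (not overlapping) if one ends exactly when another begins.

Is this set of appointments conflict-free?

Yes

Check each pair: they overlap iff neither finishes before the other starts.
Sorted by start: R1, R2, R3, R4.
R2 starts after R1 ends — done with R1.
R3 starts after R2 ends — done with R2.
R4 starts exactly when R3 ends (back-to-back, no overlap).
Every pair is clear; the schedule has no overlaps.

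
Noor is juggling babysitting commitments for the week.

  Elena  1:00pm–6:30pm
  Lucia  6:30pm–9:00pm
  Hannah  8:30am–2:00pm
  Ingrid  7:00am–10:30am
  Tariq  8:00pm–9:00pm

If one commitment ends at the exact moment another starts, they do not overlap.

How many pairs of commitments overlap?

3

Two intervals overlap when each starts before the other ends.
Sorted by start: Ingrid, Hannah, Elena, Lucia, Tariq.
Hannah starts before Ingrid ends → Ingrid and Hannah overlap.
Elena starts after Ingrid ends — done with Ingrid.
Elena starts before Hannah ends → Hannah and Elena overlap.
Lucia starts after Hannah ends — done with Hannah.
Lucia starts exactly when Elena ends (back-to-back, no overlap) — done with Elena.
Tariq starts before Lucia ends → Lucia and Tariq overlap.
Overlapping pairs: Elena & Hannah, Hannah & Ingrid, Lucia & Tariq — 3 in total.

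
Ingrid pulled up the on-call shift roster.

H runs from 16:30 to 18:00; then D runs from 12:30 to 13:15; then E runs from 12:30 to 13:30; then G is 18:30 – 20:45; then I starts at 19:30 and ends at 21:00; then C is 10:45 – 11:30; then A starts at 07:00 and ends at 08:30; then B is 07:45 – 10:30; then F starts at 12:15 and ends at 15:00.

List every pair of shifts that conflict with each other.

Check each pair: they overlap iff neither finishes before the other starts.
Sorted by start: A, B, C, F, D, E, H, G, I.
B starts before A ends → A and B overlap.
C starts after A ends; A is clear from here.
C starts after B ends; B is clear from here.
F starts after C ends; C is clear from here.
D starts before F ends → F and D overlap.
E starts before F ends → F and E overlap.
H starts after F ends; F is clear from here.
E starts before D ends → D and E overlap.
H starts after D ends; D is clear from here.
H starts after E ends; E is clear from here.
G starts after H ends; H is clear from here.
I starts before G ends → G and I overlap.

A & B, D & E, D & F, E & F, G & I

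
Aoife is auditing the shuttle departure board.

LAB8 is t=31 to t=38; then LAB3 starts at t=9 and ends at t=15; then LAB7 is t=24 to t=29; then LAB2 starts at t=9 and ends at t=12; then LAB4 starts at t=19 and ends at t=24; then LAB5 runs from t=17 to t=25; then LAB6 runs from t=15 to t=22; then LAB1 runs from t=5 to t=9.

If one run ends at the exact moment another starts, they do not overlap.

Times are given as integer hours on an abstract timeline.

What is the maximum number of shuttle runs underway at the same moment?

3

Sweep the timeline, counting +1 at each start and −1 at each end (ends before starts at a tie):
t=5 start LAB1 → 1
t=9 end LAB1 → 0
t=9 start LAB2 → 1
t=9 start LAB3 → 2
t=12 end LAB2 → 1
t=15 end LAB3 → 0
t=15 start LAB6 → 1
t=17 start LAB5 → 2
t=19 start LAB4 → 3
t=22 end LAB6 → 2
t=24 end LAB4 → 1
t=24 start LAB7 → 2
t=25 end LAB5 → 1
t=29 end LAB7 → 0
t=31 start LAB8 → 1
t=38 end LAB8 → 0
Peak is 3, at t=19 (LAB4, LAB5, LAB6).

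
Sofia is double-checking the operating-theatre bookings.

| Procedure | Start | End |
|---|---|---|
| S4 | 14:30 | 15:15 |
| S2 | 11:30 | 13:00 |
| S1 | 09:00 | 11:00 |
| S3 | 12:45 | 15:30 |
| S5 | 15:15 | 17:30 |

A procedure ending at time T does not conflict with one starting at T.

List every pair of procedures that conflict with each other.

Sorted by start: S1, S2, S3, S4, S5.
S2 starts after S1 ends — done with S1.
S3 starts before S2 ends → S2 and S3 overlap.
S4 starts after S2 ends — done with S2.
S4 starts before S3 ends → S3 and S4 overlap.
S5 starts before S3 ends → S3 and S5 overlap.
S5 starts exactly when S4 ends (back-to-back, no overlap).

S2 & S3, S3 & S4, S3 & S5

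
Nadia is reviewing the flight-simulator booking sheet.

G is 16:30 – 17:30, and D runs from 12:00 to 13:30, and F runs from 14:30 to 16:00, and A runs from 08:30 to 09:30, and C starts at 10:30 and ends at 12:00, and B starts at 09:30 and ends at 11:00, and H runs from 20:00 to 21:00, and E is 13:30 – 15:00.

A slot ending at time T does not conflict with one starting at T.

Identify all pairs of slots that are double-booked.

Sorted by start: A, B, C, D, E, F, G, H.
B starts exactly when A ends (back-to-back, no overlap); A is clear from here.
C starts before B ends → B and C overlap.
D starts after B ends; B is clear from here.
D starts exactly when C ends (back-to-back, no overlap); C is clear from here.
E starts exactly when D ends (back-to-back, no overlap); D is clear from here.
F starts before E ends → E and F overlap.
G starts after E ends; E is clear from here.
G starts after F ends; F is clear from here.
H starts after G ends.

B & C, E & F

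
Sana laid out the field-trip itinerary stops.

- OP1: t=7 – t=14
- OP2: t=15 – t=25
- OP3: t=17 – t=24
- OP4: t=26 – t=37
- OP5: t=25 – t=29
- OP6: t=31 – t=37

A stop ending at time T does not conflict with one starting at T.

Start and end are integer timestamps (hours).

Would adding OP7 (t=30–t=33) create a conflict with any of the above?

Yes — it overlaps OP4, OP6

OP1: ends t=14 at or before OP7 starts t=30 → clear.
OP2: ends t=25 at or before OP7 starts t=30 → clear.
OP3: ends t=24 at or before OP7 starts t=30 → clear.
OP5: ends t=29 at or before OP7 starts t=30 → clear.
OP4: starts t=26 before OP7 ends t=33, and ends t=37 after OP7 starts t=30 → overlap.
OP6: starts t=31 before OP7 ends t=33, and ends t=37 after OP7 starts t=30 → overlap.
OP7 overlaps OP4, OP6.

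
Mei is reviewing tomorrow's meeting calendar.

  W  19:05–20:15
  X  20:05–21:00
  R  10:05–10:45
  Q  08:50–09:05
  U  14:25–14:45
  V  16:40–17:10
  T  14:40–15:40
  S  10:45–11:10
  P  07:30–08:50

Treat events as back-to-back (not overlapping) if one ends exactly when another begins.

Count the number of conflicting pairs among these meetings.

Sorted by start: P, Q, R, S, U, T, V, W, X.
Q starts exactly when P ends (back-to-back, no overlap); P is clear from here.
R starts after Q ends; Q is clear from here.
S starts exactly when R ends (back-to-back, no overlap); R is clear from here.
U starts after S ends; S is clear from here.
T starts before U ends → U and T overlap.
V starts after U ends; U is clear from here.
V starts after T ends; T is clear from here.
W starts after V ends; V is clear from here.
X starts before W ends → W and X overlap.
Overlapping pairs: T & U, W & X — 2 in total.

2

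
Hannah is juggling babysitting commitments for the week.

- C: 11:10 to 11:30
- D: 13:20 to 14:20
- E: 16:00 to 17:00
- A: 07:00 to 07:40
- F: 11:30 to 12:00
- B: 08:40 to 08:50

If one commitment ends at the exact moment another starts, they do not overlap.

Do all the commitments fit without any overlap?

Yes

Sorted by start: A, B, C, F, D, E.
B starts after A ends — done with A.
C starts after B ends — done with B.
F starts exactly when C ends (back-to-back, no overlap) — done with C.
D starts after F ends — done with F.
E starts after D ends.
Every pair is clear; the schedule has no overlaps.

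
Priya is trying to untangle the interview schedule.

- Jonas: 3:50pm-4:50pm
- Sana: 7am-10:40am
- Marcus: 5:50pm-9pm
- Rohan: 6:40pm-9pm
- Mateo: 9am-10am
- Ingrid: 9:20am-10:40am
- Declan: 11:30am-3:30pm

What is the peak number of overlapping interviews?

3

Walk through starts and ends in time order (an end at T is processed before a start at T):
7am start Sana → 1
9am start Mateo → 2
9:20am start Ingrid → 3
10am end Mateo → 2
10:40am end Ingrid → 1
10:40am end Sana → 0
11:30am start Declan → 1
3:30pm end Declan → 0
3:50pm start Jonas → 1
4:50pm end Jonas → 0
5:50pm start Marcus → 1
6:40pm start Rohan → 2
9pm end Marcus → 1
9pm end Rohan → 0
Peak is 3, at 9:20am (Ingrid, Mateo, Sana).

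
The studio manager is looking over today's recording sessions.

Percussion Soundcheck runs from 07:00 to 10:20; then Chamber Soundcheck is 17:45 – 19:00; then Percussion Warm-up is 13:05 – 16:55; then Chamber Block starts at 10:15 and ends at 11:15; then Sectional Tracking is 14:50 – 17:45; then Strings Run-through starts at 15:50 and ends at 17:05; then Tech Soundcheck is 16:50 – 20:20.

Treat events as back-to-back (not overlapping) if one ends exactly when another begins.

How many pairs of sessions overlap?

8

Two intervals overlap when each starts before the other ends.
Sorted by start: Percussion Soundcheck, Chamber Block, Percussion Warm-up, Sectional Tracking, Strings Run-through, Tech Soundcheck, Chamber Soundcheck.
Chamber Block starts before Percussion Soundcheck ends → Percussion Soundcheck and Chamber Block overlap.
Percussion Warm-up starts after Percussion Soundcheck ends, so nothing later overlaps Percussion Soundcheck either.
Percussion Warm-up starts after Chamber Block ends, so nothing later overlaps Chamber Block either.
Sectional Tracking starts before Percussion Warm-up ends → Percussion Warm-up and Sectional Tracking overlap.
Strings Run-through starts before Percussion Warm-up ends → Percussion Warm-up and Strings Run-through overlap.
Tech Soundcheck starts before Percussion Warm-up ends → Percussion Warm-up and Tech Soundcheck overlap.
Chamber Soundcheck starts after Percussion Warm-up ends.
Strings Run-through starts before Sectional Tracking ends → Sectional Tracking and Strings Run-through overlap.
Tech Soundcheck starts before Sectional Tracking ends → Sectional Tracking and Tech Soundcheck overlap.
Chamber Soundcheck starts exactly when Sectional Tracking ends (back-to-back, no overlap).
Tech Soundcheck starts before Strings Run-through ends → Strings Run-through and Tech Soundcheck overlap.
Chamber Soundcheck starts after Strings Run-through ends.
Chamber Soundcheck starts before Tech Soundcheck ends → Tech Soundcheck and Chamber Soundcheck overlap.
Overlapping pairs: Chamber Block & Percussion Soundcheck, Chamber Soundcheck & Tech Soundcheck, Percussion Warm-up & Sectional Tracking, Percussion Warm-up & Strings Run-through, Percussion Warm-up & Tech Soundcheck, Sectional Tracking & Strings Run-through, Sectional Tracking & Tech Soundcheck, Strings Run-through & Tech Soundcheck — 8 in total.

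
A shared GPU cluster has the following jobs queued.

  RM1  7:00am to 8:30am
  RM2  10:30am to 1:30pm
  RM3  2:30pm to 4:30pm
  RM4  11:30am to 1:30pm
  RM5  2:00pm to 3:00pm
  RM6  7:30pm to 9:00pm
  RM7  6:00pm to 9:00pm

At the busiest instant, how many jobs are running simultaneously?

Sweep the timeline, counting +1 at each start and −1 at each end (ends before starts at a tie):
7:00am start RM1 → 1
8:30am end RM1 → 0
10:30am start RM2 → 1
11:30am start RM4 → 2
1:30pm end RM2 → 1
1:30pm end RM4 → 0
2:00pm start RM5 → 1
2:30pm start RM3 → 2
3:00pm end RM5 → 1
4:30pm end RM3 → 0
6:00pm start RM7 → 1
7:30pm start RM6 → 2
9:00pm end RM6 → 1
9:00pm end RM7 → 0
Peak is 2, at 11:30am (RM2, RM4).

2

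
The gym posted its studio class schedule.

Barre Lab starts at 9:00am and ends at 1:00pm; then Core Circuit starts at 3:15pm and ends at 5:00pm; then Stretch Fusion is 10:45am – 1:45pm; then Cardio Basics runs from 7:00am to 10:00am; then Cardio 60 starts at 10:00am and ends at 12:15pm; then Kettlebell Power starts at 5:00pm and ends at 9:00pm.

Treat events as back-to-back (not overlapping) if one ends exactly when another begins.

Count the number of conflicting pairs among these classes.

Sorted by start: Cardio Basics, Barre Lab, Cardio 60, Stretch Fusion, Core Circuit, Kettlebell Power.
Barre Lab starts before Cardio Basics ends → Cardio Basics and Barre Lab overlap.
Cardio 60 starts exactly when Cardio Basics ends (back-to-back, no overlap); Cardio Basics is clear from here.
Cardio 60 starts before Barre Lab ends → Barre Lab and Cardio 60 overlap.
Stretch Fusion starts before Barre Lab ends → Barre Lab and Stretch Fusion overlap.
Core Circuit starts after Barre Lab ends; Barre Lab is clear from here.
Stretch Fusion starts before Cardio 60 ends → Cardio 60 and Stretch Fusion overlap.
Core Circuit starts after Cardio 60 ends; Cardio 60 is clear from here.
Core Circuit starts after Stretch Fusion ends; Stretch Fusion is clear from here.
Kettlebell Power starts exactly when Core Circuit ends (back-to-back, no overlap).
Overlapping pairs: Barre Lab & Cardio 60, Barre Lab & Cardio Basics, Barre Lab & Stretch Fusion, Cardio 60 & Stretch Fusion — 4 in total.

4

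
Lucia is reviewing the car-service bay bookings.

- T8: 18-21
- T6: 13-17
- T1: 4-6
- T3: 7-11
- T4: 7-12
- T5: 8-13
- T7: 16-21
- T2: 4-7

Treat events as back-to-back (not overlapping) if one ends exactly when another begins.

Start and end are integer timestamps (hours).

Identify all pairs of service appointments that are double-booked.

T1 & T2, T3 & T4, T3 & T5, T4 & T5, T6 & T7, T7 & T8

Sorted by start: T1, T2, T3, T4, T5, T6, T7, T8.
T2 starts before T1 ends → T1 and T2 overlap.
T3 starts after T1 ends; T1 is clear from here.
T3 starts exactly when T2 ends (back-to-back, no overlap); T2 is clear from here.
T4 starts before T3 ends → T3 and T4 overlap.
T5 starts before T3 ends → T3 and T5 overlap.
T6 starts after T3 ends; T3 is clear from here.
T5 starts before T4 ends → T4 and T5 overlap.
T6 starts after T4 ends; T4 is clear from here.
T6 starts exactly when T5 ends (back-to-back, no overlap); T5 is clear from here.
T7 starts before T6 ends → T6 and T7 overlap.
T8 starts after T6 ends.
T8 starts before T7 ends → T7 and T8 overlap.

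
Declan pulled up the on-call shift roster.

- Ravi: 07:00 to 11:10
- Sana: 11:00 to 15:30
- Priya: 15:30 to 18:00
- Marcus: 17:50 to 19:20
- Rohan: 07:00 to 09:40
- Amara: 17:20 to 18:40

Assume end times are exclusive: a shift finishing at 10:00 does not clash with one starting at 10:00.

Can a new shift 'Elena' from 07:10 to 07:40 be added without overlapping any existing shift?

Rohan: starts 07:00 before Elena ends 07:40, and ends 09:40 after Elena starts 07:10 → overlap.
Ravi: starts 07:00 before Elena ends 07:40, and ends 11:10 after Elena starts 07:10 → overlap.
Sana: starts 11:00 at or after Elena ends 07:40 → clear.
Priya: starts 15:30 at or after Elena ends 07:40 → clear.
Amara: starts 17:20 at or after Elena ends 07:40 → clear.
Marcus: starts 17:50 at or after Elena ends 07:40 → clear.
Elena overlaps Rohan, Ravi.

No — it overlaps Ravi, Rohan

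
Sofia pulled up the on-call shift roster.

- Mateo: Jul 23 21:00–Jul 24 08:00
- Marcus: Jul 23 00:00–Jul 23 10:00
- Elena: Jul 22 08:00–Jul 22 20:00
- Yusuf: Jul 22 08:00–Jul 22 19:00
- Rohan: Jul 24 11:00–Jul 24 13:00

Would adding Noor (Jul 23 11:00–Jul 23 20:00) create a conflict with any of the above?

Elena: ends Jul 22 20:00 at or before Noor starts Jul 23 11:00 → clear.
Yusuf: ends Jul 22 19:00 at or before Noor starts Jul 23 11:00 → clear.
Marcus: ends Jul 23 10:00 at or before Noor starts Jul 23 11:00 → clear.
Mateo: starts Jul 23 21:00 at or after Noor ends Jul 23 20:00 → clear.
Rohan: starts Jul 24 11:00 at or after Noor ends Jul 23 20:00 → clear.

No — it doesn't clash with anything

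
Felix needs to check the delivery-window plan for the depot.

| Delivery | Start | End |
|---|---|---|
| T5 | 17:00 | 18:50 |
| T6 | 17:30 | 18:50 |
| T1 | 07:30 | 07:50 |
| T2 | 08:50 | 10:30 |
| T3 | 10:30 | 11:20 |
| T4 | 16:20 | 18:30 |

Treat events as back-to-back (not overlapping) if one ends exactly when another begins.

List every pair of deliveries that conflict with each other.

Sorted by start: T1, T2, T3, T4, T5, T6.
T2 starts after T1 ends, so nothing later overlaps T1 either.
T3 starts exactly when T2 ends (back-to-back, no overlap), so nothing later overlaps T2 either.
T4 starts after T3 ends, so nothing later overlaps T3 either.
T5 starts before T4 ends → T4 and T5 overlap.
T6 starts before T4 ends → T4 and T6 overlap.
T6 starts before T5 ends → T5 and T6 overlap.

T4 & T5, T4 & T6, T5 & T6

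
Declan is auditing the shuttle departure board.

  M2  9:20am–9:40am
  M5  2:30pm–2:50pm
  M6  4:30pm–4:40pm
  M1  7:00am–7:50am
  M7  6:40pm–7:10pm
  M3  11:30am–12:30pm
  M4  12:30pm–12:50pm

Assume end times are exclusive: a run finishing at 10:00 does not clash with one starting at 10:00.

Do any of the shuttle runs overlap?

No

Sorted by start: M1, M2, M3, M4, M5, M6, M7.
M2 starts after M1 ends — done with M1.
M3 starts after M2 ends — done with M2.
M4 starts exactly when M3 ends (back-to-back, no overlap) — done with M3.
M5 starts after M4 ends — done with M4.
M6 starts after M5 ends — done with M5.
M7 starts after M6 ends.
Every pair is clear; the schedule has no overlaps.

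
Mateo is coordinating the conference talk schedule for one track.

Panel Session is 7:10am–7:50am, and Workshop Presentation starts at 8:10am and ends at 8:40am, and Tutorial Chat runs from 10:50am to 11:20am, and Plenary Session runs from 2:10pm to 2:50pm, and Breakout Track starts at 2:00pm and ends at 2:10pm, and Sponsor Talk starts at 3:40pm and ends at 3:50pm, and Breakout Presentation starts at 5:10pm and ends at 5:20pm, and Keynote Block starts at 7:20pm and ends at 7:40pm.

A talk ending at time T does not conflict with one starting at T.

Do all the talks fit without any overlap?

Sorted by start: Panel Session, Workshop Presentation, Tutorial Chat, Breakout Track, Plenary Session, Sponsor Talk, Breakout Presentation, Keynote Block.
Workshop Presentation starts after Panel Session ends, so Panel Session has no further overlaps.
Tutorial Chat starts after Workshop Presentation ends, so Workshop Presentation has no further overlaps.
Breakout Track starts after Tutorial Chat ends, so Tutorial Chat has no further overlaps.
Plenary Session starts exactly when Breakout Track ends (back-to-back, no overlap), so Breakout Track has no further overlaps.
Sponsor Talk starts after Plenary Session ends, so Plenary Session has no further overlaps.
Breakout Presentation starts after Sponsor Talk ends, so Sponsor Talk has no further overlaps.
Keynote Block starts after Breakout Presentation ends.
Every pair is clear; the schedule has no overlaps.

Yes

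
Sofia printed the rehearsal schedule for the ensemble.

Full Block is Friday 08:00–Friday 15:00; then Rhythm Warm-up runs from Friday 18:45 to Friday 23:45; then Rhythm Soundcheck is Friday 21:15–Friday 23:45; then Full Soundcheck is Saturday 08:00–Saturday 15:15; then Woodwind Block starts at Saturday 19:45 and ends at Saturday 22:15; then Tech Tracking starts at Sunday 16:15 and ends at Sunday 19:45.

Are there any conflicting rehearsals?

Yes

Sorted by start: Full Block, Rhythm Warm-up, Rhythm Soundcheck, Full Soundcheck, Woodwind Block, Tech Tracking.
Rhythm Warm-up starts after Full Block ends, so nothing later overlaps Full Block either.
Rhythm Soundcheck starts before Rhythm Warm-up ends → Rhythm Warm-up and Rhythm Soundcheck overlap.
That's a conflict, so the schedule is not conflict-free.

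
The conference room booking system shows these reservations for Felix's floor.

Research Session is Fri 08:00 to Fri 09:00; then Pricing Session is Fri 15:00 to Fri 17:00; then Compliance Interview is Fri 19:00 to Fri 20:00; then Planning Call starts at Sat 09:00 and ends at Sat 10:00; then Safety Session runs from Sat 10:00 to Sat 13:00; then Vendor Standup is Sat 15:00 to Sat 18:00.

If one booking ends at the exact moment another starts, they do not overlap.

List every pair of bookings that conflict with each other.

no overlapping pairs

Sorted by start: Research Session, Pricing Session, Compliance Interview, Planning Call, Safety Session, Vendor Standup.
Pricing Session starts after Research Session ends, so nothing later overlaps Research Session either.
Compliance Interview starts after Pricing Session ends, so nothing later overlaps Pricing Session either.
Planning Call starts after Compliance Interview ends, so nothing later overlaps Compliance Interview either.
Safety Session starts exactly when Planning Call ends (back-to-back, no overlap), so nothing later overlaps Planning Call either.
Vendor Standup starts after Safety Session ends.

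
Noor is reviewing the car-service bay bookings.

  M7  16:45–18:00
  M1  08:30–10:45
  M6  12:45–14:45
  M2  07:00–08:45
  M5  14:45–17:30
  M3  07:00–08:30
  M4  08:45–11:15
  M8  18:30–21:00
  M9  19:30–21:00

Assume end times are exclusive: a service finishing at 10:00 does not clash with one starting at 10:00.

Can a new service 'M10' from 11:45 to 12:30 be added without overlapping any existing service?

M2: ends 08:45 at or before M10 starts 11:45 → clear.
M3: ends 08:30 at or before M10 starts 11:45 → clear.
M1: ends 10:45 at or before M10 starts 11:45 → clear.
M4: ends 11:15 at or before M10 starts 11:45 → clear.
M6: starts 12:45 at or after M10 ends 12:30 → clear.
M5: starts 14:45 at or after M10 ends 12:30 → clear.
M7: starts 16:45 at or after M10 ends 12:30 → clear.
M8: starts 18:30 at or after M10 ends 12:30 → clear.
M9: starts 19:30 at or after M10 ends 12:30 → clear.

Yes — the slot is free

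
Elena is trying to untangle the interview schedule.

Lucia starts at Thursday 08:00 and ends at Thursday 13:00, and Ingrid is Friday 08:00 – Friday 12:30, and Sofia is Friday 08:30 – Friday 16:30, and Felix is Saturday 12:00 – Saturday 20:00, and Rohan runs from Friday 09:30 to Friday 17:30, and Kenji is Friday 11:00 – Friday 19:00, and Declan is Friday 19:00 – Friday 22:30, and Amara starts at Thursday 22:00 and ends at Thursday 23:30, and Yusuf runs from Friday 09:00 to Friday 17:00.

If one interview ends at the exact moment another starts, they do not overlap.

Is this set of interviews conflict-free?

No

Sorted by start: Lucia, Amara, Ingrid, Sofia, Yusuf, Rohan, Kenji, Declan, Felix.
Amara starts after Lucia ends, so nothing later overlaps Lucia either.
Ingrid starts after Amara ends, so nothing later overlaps Amara either.
Sofia starts before Ingrid ends → Ingrid and Sofia overlap.
That's a conflict, so the schedule is not conflict-free.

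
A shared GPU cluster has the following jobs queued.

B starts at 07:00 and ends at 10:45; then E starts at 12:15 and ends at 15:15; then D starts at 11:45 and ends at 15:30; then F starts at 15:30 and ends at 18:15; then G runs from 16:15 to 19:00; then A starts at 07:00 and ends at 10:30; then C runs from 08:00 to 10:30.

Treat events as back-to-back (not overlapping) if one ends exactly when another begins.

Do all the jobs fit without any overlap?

Sorted by start: A, B, C, D, E, F, G.
B starts before A ends → A and B overlap.
That's a conflict, so the schedule is not conflict-free.

No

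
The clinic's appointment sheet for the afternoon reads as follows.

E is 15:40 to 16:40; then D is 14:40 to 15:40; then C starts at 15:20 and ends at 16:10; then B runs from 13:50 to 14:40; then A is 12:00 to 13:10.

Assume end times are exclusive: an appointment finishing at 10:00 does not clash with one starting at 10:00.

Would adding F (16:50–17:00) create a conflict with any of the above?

No — it doesn't clash with anything

A: ends 13:10 at or before F starts 16:50 → clear.
B: ends 14:40 at or before F starts 16:50 → clear.
D: ends 15:40 at or before F starts 16:50 → clear.
C: ends 16:10 at or before F starts 16:50 → clear.
E: ends 16:40 at or before F starts 16:50 → clear.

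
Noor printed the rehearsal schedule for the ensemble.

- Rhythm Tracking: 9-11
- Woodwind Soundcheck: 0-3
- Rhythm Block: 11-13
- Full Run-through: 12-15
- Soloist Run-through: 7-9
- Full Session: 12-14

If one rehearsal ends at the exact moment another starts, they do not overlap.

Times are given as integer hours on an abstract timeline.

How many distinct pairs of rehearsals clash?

Sorted by start: Woodwind Soundcheck, Soloist Run-through, Rhythm Tracking, Rhythm Block, Full Run-through, Full Session.
Soloist Run-through starts after Woodwind Soundcheck ends — done with Woodwind Soundcheck.
Rhythm Tracking starts exactly when Soloist Run-through ends (back-to-back, no overlap) — done with Soloist Run-through.
Rhythm Block starts exactly when Rhythm Tracking ends (back-to-back, no overlap) — done with Rhythm Tracking.
Full Run-through starts before Rhythm Block ends → Rhythm Block and Full Run-through overlap.
Full Session starts before Rhythm Block ends → Rhythm Block and Full Session overlap.
Full Session starts before Full Run-through ends → Full Run-through and Full Session overlap.
Overlapping pairs: Full Run-through & Full Session, Full Run-through & Rhythm Block, Full Session & Rhythm Block — 3 in total.

3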